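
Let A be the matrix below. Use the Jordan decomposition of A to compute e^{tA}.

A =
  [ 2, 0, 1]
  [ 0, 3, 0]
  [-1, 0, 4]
e^{tA} =
  [-t*exp(3*t) + exp(3*t), 0, t*exp(3*t)]
  [0, exp(3*t), 0]
  [-t*exp(3*t), 0, t*exp(3*t) + exp(3*t)]

Strategy: write A = P · J · P⁻¹ where J is a Jordan canonical form, so e^{tA} = P · e^{tJ} · P⁻¹, and e^{tJ} can be computed block-by-block.

A has Jordan form
J =
  [3, 1, 0]
  [0, 3, 0]
  [0, 0, 3]
(up to reordering of blocks).

Per-block formulas:
  For a 1×1 block at λ = 3: exp(t · [3]) = [e^(3t)].
  For a 2×2 Jordan block J_2(3): exp(t · J_2(3)) = e^(3t)·(I + t·N), where N is the 2×2 nilpotent shift.

After assembling e^{tJ} and conjugating by P, we get:

e^{tA} =
  [-t*exp(3*t) + exp(3*t), 0, t*exp(3*t)]
  [0, exp(3*t), 0]
  [-t*exp(3*t), 0, t*exp(3*t) + exp(3*t)]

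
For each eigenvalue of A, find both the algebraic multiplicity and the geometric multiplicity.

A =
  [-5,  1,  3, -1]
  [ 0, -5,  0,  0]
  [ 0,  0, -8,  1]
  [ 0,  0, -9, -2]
λ = -5: alg = 4, geom = 2

Step 1 — factor the characteristic polynomial to read off the algebraic multiplicities:
  χ_A(x) = (x + 5)^4

Step 2 — compute geometric multiplicities via the rank-nullity identity g(λ) = n − rank(A − λI):
  rank(A − (-5)·I) = 2, so dim ker(A − (-5)·I) = n − 2 = 2

Summary:
  λ = -5: algebraic multiplicity = 4, geometric multiplicity = 2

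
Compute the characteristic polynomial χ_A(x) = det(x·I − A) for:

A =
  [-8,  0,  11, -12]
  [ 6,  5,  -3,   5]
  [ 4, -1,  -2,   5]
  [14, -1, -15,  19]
x^4 - 14*x^3 + 72*x^2 - 160*x + 128

Expanding det(x·I − A) (e.g. by cofactor expansion or by noting that A is similar to its Jordan form J, which has the same characteristic polynomial as A) gives
  χ_A(x) = x^4 - 14*x^3 + 72*x^2 - 160*x + 128
which factors as (x - 4)^3*(x - 2). The eigenvalues (with algebraic multiplicities) are λ = 2 with multiplicity 1, λ = 4 with multiplicity 3.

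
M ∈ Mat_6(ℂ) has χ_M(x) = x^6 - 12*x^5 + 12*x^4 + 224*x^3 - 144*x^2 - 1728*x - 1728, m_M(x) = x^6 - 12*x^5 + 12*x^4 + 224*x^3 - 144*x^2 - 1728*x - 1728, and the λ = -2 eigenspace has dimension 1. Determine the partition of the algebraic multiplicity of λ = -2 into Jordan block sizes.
Block sizes for λ = -2: [3]

Step 1 — from the characteristic polynomial, algebraic multiplicity of λ = -2 is 3. From dim ker(M − (-2)·I) = 1, there are exactly 1 Jordan blocks for λ = -2.
Step 2 — from the minimal polynomial, the factor (x + 2)^3 tells us the largest block for λ = -2 has size 3.
Step 3 — with total size 3, 1 blocks, and largest block 3, the block sizes (in nonincreasing order) are [3].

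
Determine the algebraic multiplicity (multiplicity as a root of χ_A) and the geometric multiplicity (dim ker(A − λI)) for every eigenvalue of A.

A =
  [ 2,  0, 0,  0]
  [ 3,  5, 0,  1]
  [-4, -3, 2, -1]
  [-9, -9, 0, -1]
λ = 2: alg = 4, geom = 2

Step 1 — factor the characteristic polynomial to read off the algebraic multiplicities:
  χ_A(x) = (x - 2)^4

Step 2 — compute geometric multiplicities via the rank-nullity identity g(λ) = n − rank(A − λI):
  rank(A − (2)·I) = 2, so dim ker(A − (2)·I) = n − 2 = 2

Summary:
  λ = 2: algebraic multiplicity = 4, geometric multiplicity = 2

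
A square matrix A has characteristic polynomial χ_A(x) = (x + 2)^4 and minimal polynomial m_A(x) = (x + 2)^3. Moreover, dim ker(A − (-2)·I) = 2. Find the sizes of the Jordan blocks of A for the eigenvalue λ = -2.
Block sizes for λ = -2: [3, 1]

Step 1 — from the characteristic polynomial, algebraic multiplicity of λ = -2 is 4. From dim ker(A − (-2)·I) = 2, there are exactly 2 Jordan blocks for λ = -2.
Step 2 — from the minimal polynomial, the factor (x + 2)^3 tells us the largest block for λ = -2 has size 3.
Step 3 — with total size 4, 2 blocks, and largest block 3, the block sizes (in nonincreasing order) are [3, 1].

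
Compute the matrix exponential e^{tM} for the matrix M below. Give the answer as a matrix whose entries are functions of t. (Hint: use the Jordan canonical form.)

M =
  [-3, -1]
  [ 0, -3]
e^{tM} =
  [exp(-3*t), -t*exp(-3*t)]
  [0, exp(-3*t)]

Strategy: write M = P · J · P⁻¹ where J is a Jordan canonical form, so e^{tM} = P · e^{tJ} · P⁻¹, and e^{tJ} can be computed block-by-block.

M has Jordan form
J =
  [-3,  1]
  [ 0, -3]
(up to reordering of blocks).

Per-block formulas:
  For a 2×2 Jordan block J_2(-3): exp(t · J_2(-3)) = e^(-3t)·(I + t·N), where N is the 2×2 nilpotent shift.

After assembling e^{tJ} and conjugating by P, we get:

e^{tM} =
  [exp(-3*t), -t*exp(-3*t)]
  [0, exp(-3*t)]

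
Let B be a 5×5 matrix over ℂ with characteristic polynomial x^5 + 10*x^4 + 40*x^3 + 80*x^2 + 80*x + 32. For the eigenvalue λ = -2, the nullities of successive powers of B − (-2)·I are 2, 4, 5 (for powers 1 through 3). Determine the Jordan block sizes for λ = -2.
Block sizes for λ = -2: [3, 2]

From the dimensions of kernels of powers, the number of Jordan blocks of size at least j is d_j − d_{j−1} where d_j = dim ker(N^j) (with d_0 = 0). Computing the differences gives [2, 2, 1].
The number of blocks of size exactly k is (#blocks of size ≥ k) − (#blocks of size ≥ k + 1), so the partition is: 1 block(s) of size 2, 1 block(s) of size 3.
In nonincreasing order the block sizes are [3, 2].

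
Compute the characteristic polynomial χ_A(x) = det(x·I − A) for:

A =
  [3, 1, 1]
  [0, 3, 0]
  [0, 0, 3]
x^3 - 9*x^2 + 27*x - 27

Expanding det(x·I − A) (e.g. by cofactor expansion or by noting that A is similar to its Jordan form J, which has the same characteristic polynomial as A) gives
  χ_A(x) = x^3 - 9*x^2 + 27*x - 27
which factors as (x - 3)^3. The eigenvalues (with algebraic multiplicities) are λ = 3 with multiplicity 3.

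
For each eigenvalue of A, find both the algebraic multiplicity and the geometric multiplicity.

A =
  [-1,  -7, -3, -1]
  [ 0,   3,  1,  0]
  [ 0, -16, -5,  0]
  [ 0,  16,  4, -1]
λ = -1: alg = 4, geom = 2

Step 1 — factor the characteristic polynomial to read off the algebraic multiplicities:
  χ_A(x) = (x + 1)^4

Step 2 — compute geometric multiplicities via the rank-nullity identity g(λ) = n − rank(A − λI):
  rank(A − (-1)·I) = 2, so dim ker(A − (-1)·I) = n − 2 = 2

Summary:
  λ = -1: algebraic multiplicity = 4, geometric multiplicity = 2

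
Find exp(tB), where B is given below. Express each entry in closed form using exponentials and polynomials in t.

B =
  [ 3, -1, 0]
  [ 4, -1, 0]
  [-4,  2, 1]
e^{tB} =
  [2*t*exp(t) + exp(t), -t*exp(t), 0]
  [4*t*exp(t), -2*t*exp(t) + exp(t), 0]
  [-4*t*exp(t), 2*t*exp(t), exp(t)]

Strategy: write B = P · J · P⁻¹ where J is a Jordan canonical form, so e^{tB} = P · e^{tJ} · P⁻¹, and e^{tJ} can be computed block-by-block.

B has Jordan form
J =
  [1, 1, 0]
  [0, 1, 0]
  [0, 0, 1]
(up to reordering of blocks).

Per-block formulas:
  For a 2×2 Jordan block J_2(1): exp(t · J_2(1)) = e^(1t)·(I + t·N), where N is the 2×2 nilpotent shift.
  For a 1×1 block at λ = 1: exp(t · [1]) = [e^(1t)].

After assembling e^{tJ} and conjugating by P, we get:

e^{tB} =
  [2*t*exp(t) + exp(t), -t*exp(t), 0]
  [4*t*exp(t), -2*t*exp(t) + exp(t), 0]
  [-4*t*exp(t), 2*t*exp(t), exp(t)]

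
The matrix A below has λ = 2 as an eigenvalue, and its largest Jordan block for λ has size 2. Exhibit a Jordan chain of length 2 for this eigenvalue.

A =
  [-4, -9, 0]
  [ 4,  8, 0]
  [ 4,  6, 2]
A Jordan chain for λ = 2 of length 2:
v_1 = (-6, 4, 4)ᵀ
v_2 = (1, 0, 0)ᵀ

Let N = A − (2)·I. We want v_2 with N^2 v_2 = 0 but N^1 v_2 ≠ 0; then v_{j-1} := N · v_j for j = 2, …, 2.

Pick v_2 = (1, 0, 0)ᵀ.
Then v_1 = N · v_2 = (-6, 4, 4)ᵀ.

Sanity check: (A − (2)·I) v_1 = (0, 0, 0)ᵀ = 0. ✓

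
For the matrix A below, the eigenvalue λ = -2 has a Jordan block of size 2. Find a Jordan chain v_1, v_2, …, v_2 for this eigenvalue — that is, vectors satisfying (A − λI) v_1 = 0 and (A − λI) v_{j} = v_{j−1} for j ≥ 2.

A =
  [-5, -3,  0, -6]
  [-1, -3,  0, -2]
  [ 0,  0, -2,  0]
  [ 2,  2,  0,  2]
A Jordan chain for λ = -2 of length 2:
v_1 = (-3, -1, 0, 2)ᵀ
v_2 = (1, 0, 0, 0)ᵀ

Let N = A − (-2)·I. We want v_2 with N^2 v_2 = 0 but N^1 v_2 ≠ 0; then v_{j-1} := N · v_j for j = 2, …, 2.

Pick v_2 = (1, 0, 0, 0)ᵀ.
Then v_1 = N · v_2 = (-3, -1, 0, 2)ᵀ.

Sanity check: (A − (-2)·I) v_1 = (0, 0, 0, 0)ᵀ = 0. ✓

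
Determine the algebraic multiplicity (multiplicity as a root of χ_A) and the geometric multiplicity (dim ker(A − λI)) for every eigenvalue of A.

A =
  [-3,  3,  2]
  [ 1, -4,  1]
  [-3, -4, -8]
λ = -5: alg = 3, geom = 1

Step 1 — factor the characteristic polynomial to read off the algebraic multiplicities:
  χ_A(x) = (x + 5)^3

Step 2 — compute geometric multiplicities via the rank-nullity identity g(λ) = n − rank(A − λI):
  rank(A − (-5)·I) = 2, so dim ker(A − (-5)·I) = n − 2 = 1

Summary:
  λ = -5: algebraic multiplicity = 3, geometric multiplicity = 1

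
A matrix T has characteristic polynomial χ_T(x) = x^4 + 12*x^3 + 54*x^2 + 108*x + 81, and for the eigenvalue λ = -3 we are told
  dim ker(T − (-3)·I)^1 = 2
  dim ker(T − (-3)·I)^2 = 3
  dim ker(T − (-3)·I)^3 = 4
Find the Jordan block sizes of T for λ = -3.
Block sizes for λ = -3: [3, 1]

From the dimensions of kernels of powers, the number of Jordan blocks of size at least j is d_j − d_{j−1} where d_j = dim ker(N^j) (with d_0 = 0). Computing the differences gives [2, 1, 1].
The number of blocks of size exactly k is (#blocks of size ≥ k) − (#blocks of size ≥ k + 1), so the partition is: 1 block(s) of size 1, 1 block(s) of size 3.
In nonincreasing order the block sizes are [3, 1].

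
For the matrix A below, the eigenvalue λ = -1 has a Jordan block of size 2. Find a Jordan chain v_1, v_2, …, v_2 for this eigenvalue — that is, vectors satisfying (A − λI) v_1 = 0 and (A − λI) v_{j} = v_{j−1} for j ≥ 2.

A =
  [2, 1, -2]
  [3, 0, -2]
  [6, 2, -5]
A Jordan chain for λ = -1 of length 2:
v_1 = (3, 3, 6)ᵀ
v_2 = (1, 0, 0)ᵀ

Let N = A − (-1)·I. We want v_2 with N^2 v_2 = 0 but N^1 v_2 ≠ 0; then v_{j-1} := N · v_j for j = 2, …, 2.

Pick v_2 = (1, 0, 0)ᵀ.
Then v_1 = N · v_2 = (3, 3, 6)ᵀ.

Sanity check: (A − (-1)·I) v_1 = (0, 0, 0)ᵀ = 0. ✓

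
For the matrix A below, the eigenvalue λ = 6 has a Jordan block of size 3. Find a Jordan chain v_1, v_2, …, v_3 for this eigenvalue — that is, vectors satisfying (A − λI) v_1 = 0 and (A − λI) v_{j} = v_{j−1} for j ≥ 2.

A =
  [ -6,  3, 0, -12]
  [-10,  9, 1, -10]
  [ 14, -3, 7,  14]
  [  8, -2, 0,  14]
A Jordan chain for λ = 6 of length 3:
v_1 = (18, 24, -12, -12)ᵀ
v_2 = (-12, -10, 14, 8)ᵀ
v_3 = (1, 0, 0, 0)ᵀ

Let N = A − (6)·I. We want v_3 with N^3 v_3 = 0 but N^2 v_3 ≠ 0; then v_{j-1} := N · v_j for j = 3, …, 2.

Pick v_3 = (1, 0, 0, 0)ᵀ.
Then v_2 = N · v_3 = (-12, -10, 14, 8)ᵀ.
Then v_1 = N · v_2 = (18, 24, -12, -12)ᵀ.

Sanity check: (A − (6)·I) v_1 = (0, 0, 0, 0)ᵀ = 0. ✓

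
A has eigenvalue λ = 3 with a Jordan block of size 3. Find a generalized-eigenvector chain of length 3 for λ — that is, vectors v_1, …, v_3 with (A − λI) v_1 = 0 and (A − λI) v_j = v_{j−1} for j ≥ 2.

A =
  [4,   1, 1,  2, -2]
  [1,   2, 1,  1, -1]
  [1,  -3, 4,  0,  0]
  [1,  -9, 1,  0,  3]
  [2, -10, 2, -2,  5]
A Jordan chain for λ = 3 of length 3:
v_1 = (1, 0, -1, -4, -4)ᵀ
v_2 = (1, 1, 1, 1, 2)ᵀ
v_3 = (1, 0, 0, 0, 0)ᵀ

Let N = A − (3)·I. We want v_3 with N^3 v_3 = 0 but N^2 v_3 ≠ 0; then v_{j-1} := N · v_j for j = 3, …, 2.

Pick v_3 = (1, 0, 0, 0, 0)ᵀ.
Then v_2 = N · v_3 = (1, 1, 1, 1, 2)ᵀ.
Then v_1 = N · v_2 = (1, 0, -1, -4, -4)ᵀ.

Sanity check: (A − (3)·I) v_1 = (0, 0, 0, 0, 0)ᵀ = 0. ✓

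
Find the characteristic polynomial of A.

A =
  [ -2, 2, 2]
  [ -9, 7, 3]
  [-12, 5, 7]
x^3 - 12*x^2 + 48*x - 64

Expanding det(x·I − A) (e.g. by cofactor expansion or by noting that A is similar to its Jordan form J, which has the same characteristic polynomial as A) gives
  χ_A(x) = x^3 - 12*x^2 + 48*x - 64
which factors as (x - 4)^3. The eigenvalues (with algebraic multiplicities) are λ = 4 with multiplicity 3.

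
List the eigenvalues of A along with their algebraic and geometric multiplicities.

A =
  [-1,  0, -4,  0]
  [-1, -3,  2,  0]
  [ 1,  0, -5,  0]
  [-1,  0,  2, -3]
λ = -3: alg = 4, geom = 3

Step 1 — factor the characteristic polynomial to read off the algebraic multiplicities:
  χ_A(x) = (x + 3)^4

Step 2 — compute geometric multiplicities via the rank-nullity identity g(λ) = n − rank(A − λI):
  rank(A − (-3)·I) = 1, so dim ker(A − (-3)·I) = n − 1 = 3

Summary:
  λ = -3: algebraic multiplicity = 4, geometric multiplicity = 3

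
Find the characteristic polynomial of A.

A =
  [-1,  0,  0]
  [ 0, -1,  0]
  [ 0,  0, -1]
x^3 + 3*x^2 + 3*x + 1

Expanding det(x·I − A) (e.g. by cofactor expansion or by noting that A is similar to its Jordan form J, which has the same characteristic polynomial as A) gives
  χ_A(x) = x^3 + 3*x^2 + 3*x + 1
which factors as (x + 1)^3. The eigenvalues (with algebraic multiplicities) are λ = -1 with multiplicity 3.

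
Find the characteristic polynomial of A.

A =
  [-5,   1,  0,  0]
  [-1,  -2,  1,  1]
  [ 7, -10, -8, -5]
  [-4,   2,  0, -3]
x^4 + 18*x^3 + 120*x^2 + 350*x + 375

Expanding det(x·I − A) (e.g. by cofactor expansion or by noting that A is similar to its Jordan form J, which has the same characteristic polynomial as A) gives
  χ_A(x) = x^4 + 18*x^3 + 120*x^2 + 350*x + 375
which factors as (x + 3)*(x + 5)^3. The eigenvalues (with algebraic multiplicities) are λ = -5 with multiplicity 3, λ = -3 with multiplicity 1.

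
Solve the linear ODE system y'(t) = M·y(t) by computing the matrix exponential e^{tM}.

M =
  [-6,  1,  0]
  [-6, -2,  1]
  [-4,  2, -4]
e^{tM} =
  [-t^2*exp(-4*t) - 2*t*exp(-4*t) + exp(-4*t), t*exp(-4*t), t^2*exp(-4*t)/2]
  [-2*t^2*exp(-4*t) - 6*t*exp(-4*t), 2*t*exp(-4*t) + exp(-4*t), t^2*exp(-4*t) + t*exp(-4*t)]
  [-2*t^2*exp(-4*t) - 4*t*exp(-4*t), 2*t*exp(-4*t), t^2*exp(-4*t) + exp(-4*t)]

Strategy: write M = P · J · P⁻¹ where J is a Jordan canonical form, so e^{tM} = P · e^{tJ} · P⁻¹, and e^{tJ} can be computed block-by-block.

M has Jordan form
J =
  [-4,  1,  0]
  [ 0, -4,  1]
  [ 0,  0, -4]
(up to reordering of blocks).

Per-block formulas:
  For a 3×3 Jordan block J_3(-4): exp(t · J_3(-4)) = e^(-4t)·(I + t·N + (t^2/2)·N^2), where N is the 3×3 nilpotent shift.

After assembling e^{tJ} and conjugating by P, we get:

e^{tM} =
  [-t^2*exp(-4*t) - 2*t*exp(-4*t) + exp(-4*t), t*exp(-4*t), t^2*exp(-4*t)/2]
  [-2*t^2*exp(-4*t) - 6*t*exp(-4*t), 2*t*exp(-4*t) + exp(-4*t), t^2*exp(-4*t) + t*exp(-4*t)]
  [-2*t^2*exp(-4*t) - 4*t*exp(-4*t), 2*t*exp(-4*t), t^2*exp(-4*t) + exp(-4*t)]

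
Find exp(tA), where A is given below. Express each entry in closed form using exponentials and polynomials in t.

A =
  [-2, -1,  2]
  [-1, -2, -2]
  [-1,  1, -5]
e^{tA} =
  [t*exp(-3*t) + exp(-3*t), -t*exp(-3*t), 2*t*exp(-3*t)]
  [-t*exp(-3*t), t*exp(-3*t) + exp(-3*t), -2*t*exp(-3*t)]
  [-t*exp(-3*t), t*exp(-3*t), -2*t*exp(-3*t) + exp(-3*t)]

Strategy: write A = P · J · P⁻¹ where J is a Jordan canonical form, so e^{tA} = P · e^{tJ} · P⁻¹, and e^{tJ} can be computed block-by-block.

A has Jordan form
J =
  [-3,  1,  0]
  [ 0, -3,  0]
  [ 0,  0, -3]
(up to reordering of blocks).

Per-block formulas:
  For a 1×1 block at λ = -3: exp(t · [-3]) = [e^(-3t)].
  For a 2×2 Jordan block J_2(-3): exp(t · J_2(-3)) = e^(-3t)·(I + t·N), where N is the 2×2 nilpotent shift.

After assembling e^{tJ} and conjugating by P, we get:

e^{tA} =
  [t*exp(-3*t) + exp(-3*t), -t*exp(-3*t), 2*t*exp(-3*t)]
  [-t*exp(-3*t), t*exp(-3*t) + exp(-3*t), -2*t*exp(-3*t)]
  [-t*exp(-3*t), t*exp(-3*t), -2*t*exp(-3*t) + exp(-3*t)]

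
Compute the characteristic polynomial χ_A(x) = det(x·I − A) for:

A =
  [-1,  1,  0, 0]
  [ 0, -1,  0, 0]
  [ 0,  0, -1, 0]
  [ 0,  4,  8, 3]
x^4 - 6*x^2 - 8*x - 3

Expanding det(x·I − A) (e.g. by cofactor expansion or by noting that A is similar to its Jordan form J, which has the same characteristic polynomial as A) gives
  χ_A(x) = x^4 - 6*x^2 - 8*x - 3
which factors as (x - 3)*(x + 1)^3. The eigenvalues (with algebraic multiplicities) are λ = -1 with multiplicity 3, λ = 3 with multiplicity 1.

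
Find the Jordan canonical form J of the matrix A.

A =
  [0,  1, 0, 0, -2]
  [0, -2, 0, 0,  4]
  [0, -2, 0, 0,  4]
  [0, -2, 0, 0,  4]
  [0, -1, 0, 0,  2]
J_2(0) ⊕ J_1(0) ⊕ J_1(0) ⊕ J_1(0)

The characteristic polynomial is
  det(x·I − A) = x^5

Eigenvalues and multiplicities (the geometric multiplicity of λ is n − rank(A − λI), which equals the number of Jordan blocks for λ):
  λ = 0: algebraic multiplicity = 5, geometric multiplicity = 4

Determining the block sizes for each eigenvalue:
  λ = 0: 4 blocks summing to 5 forces exactly one block of size 2 and the rest size 1 → block sizes [2, 1, 1, 1]

Assembling the blocks gives a Jordan form
J =
  [0, 1, 0, 0, 0]
  [0, 0, 0, 0, 0]
  [0, 0, 0, 0, 0]
  [0, 0, 0, 0, 0]
  [0, 0, 0, 0, 0]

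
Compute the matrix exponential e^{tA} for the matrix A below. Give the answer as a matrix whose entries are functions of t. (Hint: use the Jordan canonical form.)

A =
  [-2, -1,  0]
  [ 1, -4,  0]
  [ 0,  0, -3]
e^{tA} =
  [t*exp(-3*t) + exp(-3*t), -t*exp(-3*t), 0]
  [t*exp(-3*t), -t*exp(-3*t) + exp(-3*t), 0]
  [0, 0, exp(-3*t)]

Strategy: write A = P · J · P⁻¹ where J is a Jordan canonical form, so e^{tA} = P · e^{tJ} · P⁻¹, and e^{tJ} can be computed block-by-block.

A has Jordan form
J =
  [-3,  1,  0]
  [ 0, -3,  0]
  [ 0,  0, -3]
(up to reordering of blocks).

Per-block formulas:
  For a 2×2 Jordan block J_2(-3): exp(t · J_2(-3)) = e^(-3t)·(I + t·N), where N is the 2×2 nilpotent shift.
  For a 1×1 block at λ = -3: exp(t · [-3]) = [e^(-3t)].

After assembling e^{tJ} and conjugating by P, we get:

e^{tA} =
  [t*exp(-3*t) + exp(-3*t), -t*exp(-3*t), 0]
  [t*exp(-3*t), -t*exp(-3*t) + exp(-3*t), 0]
  [0, 0, exp(-3*t)]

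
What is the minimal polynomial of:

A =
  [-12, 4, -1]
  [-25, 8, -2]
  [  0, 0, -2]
x^3 + 6*x^2 + 12*x + 8

The characteristic polynomial is χ_A(x) = (x + 2)^3, so the eigenvalues are known. The minimal polynomial is
  m_A(x) = Π_λ (x − λ)^{k_λ}
where k_λ is the size of the *largest* Jordan block for λ (equivalently, the smallest k with (A − λI)^k v = 0 for every generalised eigenvector v of λ).

  λ = -2: largest Jordan block has size 3, contributing (x + 2)^3

So m_A(x) = (x + 2)^3 = x^3 + 6*x^2 + 12*x + 8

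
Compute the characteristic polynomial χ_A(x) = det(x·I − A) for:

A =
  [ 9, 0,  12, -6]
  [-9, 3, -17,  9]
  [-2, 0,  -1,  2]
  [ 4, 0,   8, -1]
x^4 - 10*x^3 + 36*x^2 - 54*x + 27

Expanding det(x·I − A) (e.g. by cofactor expansion or by noting that A is similar to its Jordan form J, which has the same characteristic polynomial as A) gives
  χ_A(x) = x^4 - 10*x^3 + 36*x^2 - 54*x + 27
which factors as (x - 3)^3*(x - 1). The eigenvalues (with algebraic multiplicities) are λ = 1 with multiplicity 1, λ = 3 with multiplicity 3.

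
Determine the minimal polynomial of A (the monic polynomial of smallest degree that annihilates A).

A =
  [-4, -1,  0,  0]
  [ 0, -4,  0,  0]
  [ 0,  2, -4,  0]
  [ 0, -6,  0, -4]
x^2 + 8*x + 16

The characteristic polynomial is χ_A(x) = (x + 4)^4, so the eigenvalues are known. The minimal polynomial is
  m_A(x) = Π_λ (x − λ)^{k_λ}
where k_λ is the size of the *largest* Jordan block for λ (equivalently, the smallest k with (A − λI)^k v = 0 for every generalised eigenvector v of λ).

  λ = -4: largest Jordan block has size 2, contributing (x + 4)^2

So m_A(x) = (x + 4)^2 = x^2 + 8*x + 16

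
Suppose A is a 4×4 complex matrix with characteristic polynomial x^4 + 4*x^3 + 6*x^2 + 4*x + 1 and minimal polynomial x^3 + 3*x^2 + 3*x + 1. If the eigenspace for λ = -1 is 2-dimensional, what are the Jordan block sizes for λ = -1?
Block sizes for λ = -1: [3, 1]

Step 1 — from the characteristic polynomial, algebraic multiplicity of λ = -1 is 4. From dim ker(A − (-1)·I) = 2, there are exactly 2 Jordan blocks for λ = -1.
Step 2 — from the minimal polynomial, the factor (x + 1)^3 tells us the largest block for λ = -1 has size 3.
Step 3 — with total size 4, 2 blocks, and largest block 3, the block sizes (in nonincreasing order) are [3, 1].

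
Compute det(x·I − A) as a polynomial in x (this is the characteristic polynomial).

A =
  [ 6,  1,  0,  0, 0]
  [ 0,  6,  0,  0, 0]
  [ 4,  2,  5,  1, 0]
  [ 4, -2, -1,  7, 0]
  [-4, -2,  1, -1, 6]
x^5 - 30*x^4 + 360*x^3 - 2160*x^2 + 6480*x - 7776

Expanding det(x·I − A) (e.g. by cofactor expansion or by noting that A is similar to its Jordan form J, which has the same characteristic polynomial as A) gives
  χ_A(x) = x^5 - 30*x^4 + 360*x^3 - 2160*x^2 + 6480*x - 7776
which factors as (x - 6)^5. The eigenvalues (with algebraic multiplicities) are λ = 6 with multiplicity 5.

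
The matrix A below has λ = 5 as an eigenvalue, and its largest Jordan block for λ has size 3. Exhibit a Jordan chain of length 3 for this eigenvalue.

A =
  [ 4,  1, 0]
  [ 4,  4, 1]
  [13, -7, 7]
A Jordan chain for λ = 5 of length 3:
v_1 = (5, 5, -15)ᵀ
v_2 = (-1, 4, 13)ᵀ
v_3 = (1, 0, 0)ᵀ

Let N = A − (5)·I. We want v_3 with N^3 v_3 = 0 but N^2 v_3 ≠ 0; then v_{j-1} := N · v_j for j = 3, …, 2.

Pick v_3 = (1, 0, 0)ᵀ.
Then v_2 = N · v_3 = (-1, 4, 13)ᵀ.
Then v_1 = N · v_2 = (5, 5, -15)ᵀ.

Sanity check: (A − (5)·I) v_1 = (0, 0, 0)ᵀ = 0. ✓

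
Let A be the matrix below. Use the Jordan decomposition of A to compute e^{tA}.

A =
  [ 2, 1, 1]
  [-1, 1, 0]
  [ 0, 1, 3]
e^{tA} =
  [-t^2*exp(2*t)/2 + exp(2*t), t*exp(2*t), t^2*exp(2*t)/2 + t*exp(2*t)]
  [t^2*exp(2*t)/2 - t*exp(2*t), -t*exp(2*t) + exp(2*t), -t^2*exp(2*t)/2]
  [-t^2*exp(2*t)/2, t*exp(2*t), t^2*exp(2*t)/2 + t*exp(2*t) + exp(2*t)]

Strategy: write A = P · J · P⁻¹ where J is a Jordan canonical form, so e^{tA} = P · e^{tJ} · P⁻¹, and e^{tJ} can be computed block-by-block.

A has Jordan form
J =
  [2, 1, 0]
  [0, 2, 1]
  [0, 0, 2]
(up to reordering of blocks).

Per-block formulas:
  For a 3×3 Jordan block J_3(2): exp(t · J_3(2)) = e^(2t)·(I + t·N + (t^2/2)·N^2), where N is the 3×3 nilpotent shift.

After assembling e^{tJ} and conjugating by P, we get:

e^{tA} =
  [-t^2*exp(2*t)/2 + exp(2*t), t*exp(2*t), t^2*exp(2*t)/2 + t*exp(2*t)]
  [t^2*exp(2*t)/2 - t*exp(2*t), -t*exp(2*t) + exp(2*t), -t^2*exp(2*t)/2]
  [-t^2*exp(2*t)/2, t*exp(2*t), t^2*exp(2*t)/2 + t*exp(2*t) + exp(2*t)]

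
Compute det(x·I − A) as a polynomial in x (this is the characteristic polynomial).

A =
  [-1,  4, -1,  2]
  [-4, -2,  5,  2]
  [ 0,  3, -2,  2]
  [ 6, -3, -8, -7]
x^4 + 12*x^3 + 54*x^2 + 108*x + 81

Expanding det(x·I − A) (e.g. by cofactor expansion or by noting that A is similar to its Jordan form J, which has the same characteristic polynomial as A) gives
  χ_A(x) = x^4 + 12*x^3 + 54*x^2 + 108*x + 81
which factors as (x + 3)^4. The eigenvalues (with algebraic multiplicities) are λ = -3 with multiplicity 4.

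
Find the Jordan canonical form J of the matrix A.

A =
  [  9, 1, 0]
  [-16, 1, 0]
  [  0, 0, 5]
J_2(5) ⊕ J_1(5)

The characteristic polynomial is
  det(x·I − A) = x^3 - 15*x^2 + 75*x - 125 = (x - 5)^3

Eigenvalues and multiplicities (the geometric multiplicity of λ is n − rank(A − λI), which equals the number of Jordan blocks for λ):
  λ = 5: algebraic multiplicity = 3, geometric multiplicity = 2

Determining the block sizes for each eigenvalue:
  λ = 5: 2 blocks summing to 3 forces exactly one block of size 2 and the rest size 1 → block sizes [2, 1]

Assembling the blocks gives a Jordan form
J =
  [5, 1, 0]
  [0, 5, 0]
  [0, 0, 5]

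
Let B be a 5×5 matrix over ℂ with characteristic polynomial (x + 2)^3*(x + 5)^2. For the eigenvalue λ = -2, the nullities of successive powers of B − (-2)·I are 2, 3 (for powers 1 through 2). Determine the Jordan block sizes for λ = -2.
Block sizes for λ = -2: [2, 1]

From the dimensions of kernels of powers, the number of Jordan blocks of size at least j is d_j − d_{j−1} where d_j = dim ker(N^j) (with d_0 = 0). Computing the differences gives [2, 1].
The number of blocks of size exactly k is (#blocks of size ≥ k) − (#blocks of size ≥ k + 1), so the partition is: 1 block(s) of size 1, 1 block(s) of size 2.
In nonincreasing order the block sizes are [2, 1].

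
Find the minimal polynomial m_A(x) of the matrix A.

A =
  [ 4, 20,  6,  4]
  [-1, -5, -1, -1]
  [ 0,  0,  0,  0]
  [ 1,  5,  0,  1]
x^3

The characteristic polynomial is χ_A(x) = x^4, so the eigenvalues are known. The minimal polynomial is
  m_A(x) = Π_λ (x − λ)^{k_λ}
where k_λ is the size of the *largest* Jordan block for λ (equivalently, the smallest k with (A − λI)^k v = 0 for every generalised eigenvector v of λ).

  λ = 0: largest Jordan block has size 3, contributing (x − 0)^3

So m_A(x) = x^3 = x^3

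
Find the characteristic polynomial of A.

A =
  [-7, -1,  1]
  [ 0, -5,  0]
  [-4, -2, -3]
x^3 + 15*x^2 + 75*x + 125

Expanding det(x·I − A) (e.g. by cofactor expansion or by noting that A is similar to its Jordan form J, which has the same characteristic polynomial as A) gives
  χ_A(x) = x^3 + 15*x^2 + 75*x + 125
which factors as (x + 5)^3. The eigenvalues (with algebraic multiplicities) are λ = -5 with multiplicity 3.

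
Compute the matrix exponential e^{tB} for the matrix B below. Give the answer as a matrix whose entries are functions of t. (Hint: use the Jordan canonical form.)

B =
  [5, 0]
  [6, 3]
e^{tB} =
  [exp(5*t), 0]
  [3*exp(5*t) - 3*exp(3*t), exp(3*t)]

Strategy: write B = P · J · P⁻¹ where J is a Jordan canonical form, so e^{tB} = P · e^{tJ} · P⁻¹, and e^{tJ} can be computed block-by-block.

B has Jordan form
J =
  [3, 0]
  [0, 5]
(up to reordering of blocks).

Per-block formulas:
  For a 1×1 block at λ = 5: exp(t · [5]) = [e^(5t)].
  For a 1×1 block at λ = 3: exp(t · [3]) = [e^(3t)].

After assembling e^{tJ} and conjugating by P, we get:

e^{tB} =
  [exp(5*t), 0]
  [3*exp(5*t) - 3*exp(3*t), exp(3*t)]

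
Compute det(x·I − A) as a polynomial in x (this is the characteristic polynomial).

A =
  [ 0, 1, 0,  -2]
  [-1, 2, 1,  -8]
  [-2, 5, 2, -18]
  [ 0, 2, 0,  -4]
x^4

Expanding det(x·I − A) (e.g. by cofactor expansion or by noting that A is similar to its Jordan form J, which has the same characteristic polynomial as A) gives
  χ_A(x) = x^4
which factors as x^4. The eigenvalues (with algebraic multiplicities) are λ = 0 with multiplicity 4.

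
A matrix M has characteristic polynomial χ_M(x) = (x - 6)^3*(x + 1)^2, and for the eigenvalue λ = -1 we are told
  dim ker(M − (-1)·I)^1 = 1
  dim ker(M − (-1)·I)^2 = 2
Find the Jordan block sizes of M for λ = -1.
Block sizes for λ = -1: [2]

From the dimensions of kernels of powers, the number of Jordan blocks of size at least j is d_j − d_{j−1} where d_j = dim ker(N^j) (with d_0 = 0). Computing the differences gives [1, 1].
The number of blocks of size exactly k is (#blocks of size ≥ k) − (#blocks of size ≥ k + 1), so the partition is: 1 block(s) of size 2.
In nonincreasing order the block sizes are [2].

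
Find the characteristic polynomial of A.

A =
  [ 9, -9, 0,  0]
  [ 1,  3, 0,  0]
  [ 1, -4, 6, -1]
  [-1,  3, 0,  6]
x^4 - 24*x^3 + 216*x^2 - 864*x + 1296

Expanding det(x·I − A) (e.g. by cofactor expansion or by noting that A is similar to its Jordan form J, which has the same characteristic polynomial as A) gives
  χ_A(x) = x^4 - 24*x^3 + 216*x^2 - 864*x + 1296
which factors as (x - 6)^4. The eigenvalues (with algebraic multiplicities) are λ = 6 with multiplicity 4.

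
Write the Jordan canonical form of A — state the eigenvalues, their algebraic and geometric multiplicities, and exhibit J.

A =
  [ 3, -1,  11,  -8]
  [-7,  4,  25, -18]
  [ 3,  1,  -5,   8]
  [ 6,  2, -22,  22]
J_3(6) ⊕ J_1(6)

The characteristic polynomial is
  det(x·I − A) = x^4 - 24*x^3 + 216*x^2 - 864*x + 1296 = (x - 6)^4

Eigenvalues and multiplicities (the geometric multiplicity of λ is n − rank(A − λI), which equals the number of Jordan blocks for λ):
  λ = 6: algebraic multiplicity = 4, geometric multiplicity = 2

Determining the block sizes for each eigenvalue:
  λ = 6: with am = 4 and gm = 2, the partition is not yet determined (e.g. several partitions of 4 into 2 parts exist). Let N = A − (6)·I. Computing rank(N^1) = 2, rank(N^2) = 1, rank(N^3) = 0; the number of blocks of size ≥ j is rank(N^{j−1}) − rank(N^j), giving [2, 1, 1]. So we have 1 block(s) of size 3, 1 block(s) of size 1 → block sizes [3, 1]

Assembling the blocks gives a Jordan form
J =
  [6, 1, 0, 0]
  [0, 6, 1, 0]
  [0, 0, 6, 0]
  [0, 0, 0, 6]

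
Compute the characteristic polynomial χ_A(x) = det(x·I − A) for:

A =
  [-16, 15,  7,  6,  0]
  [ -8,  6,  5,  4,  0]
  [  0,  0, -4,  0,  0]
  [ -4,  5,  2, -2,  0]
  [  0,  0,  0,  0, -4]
x^5 + 20*x^4 + 160*x^3 + 640*x^2 + 1280*x + 1024

Expanding det(x·I − A) (e.g. by cofactor expansion or by noting that A is similar to its Jordan form J, which has the same characteristic polynomial as A) gives
  χ_A(x) = x^5 + 20*x^4 + 160*x^3 + 640*x^2 + 1280*x + 1024
which factors as (x + 4)^5. The eigenvalues (with algebraic multiplicities) are λ = -4 with multiplicity 5.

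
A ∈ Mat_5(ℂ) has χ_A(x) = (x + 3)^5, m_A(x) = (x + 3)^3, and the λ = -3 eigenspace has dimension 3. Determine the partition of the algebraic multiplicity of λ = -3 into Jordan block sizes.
Block sizes for λ = -3: [3, 1, 1]

Step 1 — from the characteristic polynomial, algebraic multiplicity of λ = -3 is 5. From dim ker(A − (-3)·I) = 3, there are exactly 3 Jordan blocks for λ = -3.
Step 2 — from the minimal polynomial, the factor (x + 3)^3 tells us the largest block for λ = -3 has size 3.
Step 3 — with total size 5, 3 blocks, and largest block 3, the block sizes (in nonincreasing order) are [3, 1, 1].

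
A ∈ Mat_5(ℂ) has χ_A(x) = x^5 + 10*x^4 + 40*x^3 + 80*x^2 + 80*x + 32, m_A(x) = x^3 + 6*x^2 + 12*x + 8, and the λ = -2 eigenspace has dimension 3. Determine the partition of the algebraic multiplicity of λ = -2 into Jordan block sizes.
Block sizes for λ = -2: [3, 1, 1]

Step 1 — from the characteristic polynomial, algebraic multiplicity of λ = -2 is 5. From dim ker(A − (-2)·I) = 3, there are exactly 3 Jordan blocks for λ = -2.
Step 2 — from the minimal polynomial, the factor (x + 2)^3 tells us the largest block for λ = -2 has size 3.
Step 3 — with total size 5, 3 blocks, and largest block 3, the block sizes (in nonincreasing order) are [3, 1, 1].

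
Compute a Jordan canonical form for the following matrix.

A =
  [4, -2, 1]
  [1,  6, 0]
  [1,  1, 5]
J_3(5)

The characteristic polynomial is
  det(x·I − A) = x^3 - 15*x^2 + 75*x - 125 = (x - 5)^3

Eigenvalues and multiplicities (the geometric multiplicity of λ is n − rank(A − λI), which equals the number of Jordan blocks for λ):
  λ = 5: algebraic multiplicity = 3, geometric multiplicity = 1

Determining the block sizes for each eigenvalue:
  λ = 5: one block (gm = 1), so the single block has size am = 3 → block sizes [3]

Assembling the blocks gives a Jordan form
J =
  [5, 1, 0]
  [0, 5, 1]
  [0, 0, 5]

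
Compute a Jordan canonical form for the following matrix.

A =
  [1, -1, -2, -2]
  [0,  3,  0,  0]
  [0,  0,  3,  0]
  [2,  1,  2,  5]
J_2(3) ⊕ J_1(3) ⊕ J_1(3)

The characteristic polynomial is
  det(x·I − A) = x^4 - 12*x^3 + 54*x^2 - 108*x + 81 = (x - 3)^4

Eigenvalues and multiplicities (the geometric multiplicity of λ is n − rank(A − λI), which equals the number of Jordan blocks for λ):
  λ = 3: algebraic multiplicity = 4, geometric multiplicity = 3

Determining the block sizes for each eigenvalue:
  λ = 3: 3 blocks summing to 4 forces exactly one block of size 2 and the rest size 1 → block sizes [2, 1, 1]

Assembling the blocks gives a Jordan form
J =
  [3, 1, 0, 0]
  [0, 3, 0, 0]
  [0, 0, 3, 0]
  [0, 0, 0, 3]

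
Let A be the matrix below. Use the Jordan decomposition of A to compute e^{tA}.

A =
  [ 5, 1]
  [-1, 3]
e^{tA} =
  [t*exp(4*t) + exp(4*t), t*exp(4*t)]
  [-t*exp(4*t), -t*exp(4*t) + exp(4*t)]

Strategy: write A = P · J · P⁻¹ where J is a Jordan canonical form, so e^{tA} = P · e^{tJ} · P⁻¹, and e^{tJ} can be computed block-by-block.

A has Jordan form
J =
  [4, 1]
  [0, 4]
(up to reordering of blocks).

Per-block formulas:
  For a 2×2 Jordan block J_2(4): exp(t · J_2(4)) = e^(4t)·(I + t·N), where N is the 2×2 nilpotent shift.

After assembling e^{tJ} and conjugating by P, we get:

e^{tA} =
  [t*exp(4*t) + exp(4*t), t*exp(4*t)]
  [-t*exp(4*t), -t*exp(4*t) + exp(4*t)]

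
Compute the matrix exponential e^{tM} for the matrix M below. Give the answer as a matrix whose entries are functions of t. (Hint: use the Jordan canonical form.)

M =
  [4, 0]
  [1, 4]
e^{tM} =
  [exp(4*t), 0]
  [t*exp(4*t), exp(4*t)]

Strategy: write M = P · J · P⁻¹ where J is a Jordan canonical form, so e^{tM} = P · e^{tJ} · P⁻¹, and e^{tJ} can be computed block-by-block.

M has Jordan form
J =
  [4, 1]
  [0, 4]
(up to reordering of blocks).

Per-block formulas:
  For a 2×2 Jordan block J_2(4): exp(t · J_2(4)) = e^(4t)·(I + t·N), where N is the 2×2 nilpotent shift.

After assembling e^{tJ} and conjugating by P, we get:

e^{tM} =
  [exp(4*t), 0]
  [t*exp(4*t), exp(4*t)]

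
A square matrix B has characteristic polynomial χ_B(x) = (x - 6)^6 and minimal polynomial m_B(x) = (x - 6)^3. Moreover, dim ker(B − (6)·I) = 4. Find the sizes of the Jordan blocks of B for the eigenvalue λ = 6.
Block sizes for λ = 6: [3, 1, 1, 1]

Step 1 — from the characteristic polynomial, algebraic multiplicity of λ = 6 is 6. From dim ker(B − (6)·I) = 4, there are exactly 4 Jordan blocks for λ = 6.
Step 2 — from the minimal polynomial, the factor (x − 6)^3 tells us the largest block for λ = 6 has size 3.
Step 3 — with total size 6, 4 blocks, and largest block 3, the block sizes (in nonincreasing order) are [3, 1, 1, 1].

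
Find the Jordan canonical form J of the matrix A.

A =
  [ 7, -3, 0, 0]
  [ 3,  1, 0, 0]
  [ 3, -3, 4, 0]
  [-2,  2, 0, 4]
J_2(4) ⊕ J_1(4) ⊕ J_1(4)

The characteristic polynomial is
  det(x·I − A) = x^4 - 16*x^3 + 96*x^2 - 256*x + 256 = (x - 4)^4

Eigenvalues and multiplicities (the geometric multiplicity of λ is n − rank(A − λI), which equals the number of Jordan blocks for λ):
  λ = 4: algebraic multiplicity = 4, geometric multiplicity = 3

Determining the block sizes for each eigenvalue:
  λ = 4: 3 blocks summing to 4 forces exactly one block of size 2 and the rest size 1 → block sizes [2, 1, 1]

Assembling the blocks gives a Jordan form
J =
  [4, 1, 0, 0]
  [0, 4, 0, 0]
  [0, 0, 4, 0]
  [0, 0, 0, 4]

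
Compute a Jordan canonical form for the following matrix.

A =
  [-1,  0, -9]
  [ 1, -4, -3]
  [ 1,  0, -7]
J_2(-4) ⊕ J_1(-4)

The characteristic polynomial is
  det(x·I − A) = x^3 + 12*x^2 + 48*x + 64 = (x + 4)^3

Eigenvalues and multiplicities (the geometric multiplicity of λ is n − rank(A − λI), which equals the number of Jordan blocks for λ):
  λ = -4: algebraic multiplicity = 3, geometric multiplicity = 2

Determining the block sizes for each eigenvalue:
  λ = -4: 2 blocks summing to 3 forces exactly one block of size 2 and the rest size 1 → block sizes [2, 1]

Assembling the blocks gives a Jordan form
J =
  [-4,  1,  0]
  [ 0, -4,  0]
  [ 0,  0, -4]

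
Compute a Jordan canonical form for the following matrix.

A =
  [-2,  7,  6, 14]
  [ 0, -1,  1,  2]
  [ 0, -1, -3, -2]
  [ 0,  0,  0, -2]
J_3(-2) ⊕ J_1(-2)

The characteristic polynomial is
  det(x·I − A) = x^4 + 8*x^3 + 24*x^2 + 32*x + 16 = (x + 2)^4

Eigenvalues and multiplicities (the geometric multiplicity of λ is n − rank(A − λI), which equals the number of Jordan blocks for λ):
  λ = -2: algebraic multiplicity = 4, geometric multiplicity = 2

Determining the block sizes for each eigenvalue:
  λ = -2: with am = 4 and gm = 2, the partition is not yet determined (e.g. several partitions of 4 into 2 parts exist). Let N = A − (-2)·I. Computing rank(N^1) = 2, rank(N^2) = 1, rank(N^3) = 0; the number of blocks of size ≥ j is rank(N^{j−1}) − rank(N^j), giving [2, 1, 1]. So we have 1 block(s) of size 3, 1 block(s) of size 1 → block sizes [3, 1]

Assembling the blocks gives a Jordan form
J =
  [-2,  1,  0,  0]
  [ 0, -2,  1,  0]
  [ 0,  0, -2,  0]
  [ 0,  0,  0, -2]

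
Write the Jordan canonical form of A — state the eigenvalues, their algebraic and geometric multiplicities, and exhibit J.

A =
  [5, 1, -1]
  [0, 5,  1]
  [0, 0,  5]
J_3(5)

The characteristic polynomial is
  det(x·I − A) = x^3 - 15*x^2 + 75*x - 125 = (x - 5)^3

Eigenvalues and multiplicities (the geometric multiplicity of λ is n − rank(A − λI), which equals the number of Jordan blocks for λ):
  λ = 5: algebraic multiplicity = 3, geometric multiplicity = 1

Determining the block sizes for each eigenvalue:
  λ = 5: one block (gm = 1), so the single block has size am = 3 → block sizes [3]

Assembling the blocks gives a Jordan form
J =
  [5, 1, 0]
  [0, 5, 1]
  [0, 0, 5]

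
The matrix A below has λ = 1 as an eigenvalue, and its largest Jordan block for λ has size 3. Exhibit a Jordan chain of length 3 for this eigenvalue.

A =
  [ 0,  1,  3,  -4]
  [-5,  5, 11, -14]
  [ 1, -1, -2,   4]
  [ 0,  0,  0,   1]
A Jordan chain for λ = 1 of length 3:
v_1 = (-1, -4, 1, 0)ᵀ
v_2 = (-1, -5, 1, 0)ᵀ
v_3 = (1, 0, 0, 0)ᵀ

Let N = A − (1)·I. We want v_3 with N^3 v_3 = 0 but N^2 v_3 ≠ 0; then v_{j-1} := N · v_j for j = 3, …, 2.

Pick v_3 = (1, 0, 0, 0)ᵀ.
Then v_2 = N · v_3 = (-1, -5, 1, 0)ᵀ.
Then v_1 = N · v_2 = (-1, -4, 1, 0)ᵀ.

Sanity check: (A − (1)·I) v_1 = (0, 0, 0, 0)ᵀ = 0. ✓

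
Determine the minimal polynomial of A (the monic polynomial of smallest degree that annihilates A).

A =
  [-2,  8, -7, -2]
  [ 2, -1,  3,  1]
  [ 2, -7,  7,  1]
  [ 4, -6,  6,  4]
x^3 - 6*x^2 + 12*x - 8

The characteristic polynomial is χ_A(x) = (x - 2)^4, so the eigenvalues are known. The minimal polynomial is
  m_A(x) = Π_λ (x − λ)^{k_λ}
where k_λ is the size of the *largest* Jordan block for λ (equivalently, the smallest k with (A − λI)^k v = 0 for every generalised eigenvector v of λ).

  λ = 2: largest Jordan block has size 3, contributing (x − 2)^3

So m_A(x) = (x - 2)^3 = x^3 - 6*x^2 + 12*x - 8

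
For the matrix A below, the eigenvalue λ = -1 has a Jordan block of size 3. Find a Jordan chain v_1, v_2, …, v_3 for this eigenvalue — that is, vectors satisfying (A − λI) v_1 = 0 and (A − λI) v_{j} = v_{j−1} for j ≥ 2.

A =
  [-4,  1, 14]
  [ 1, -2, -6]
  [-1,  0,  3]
A Jordan chain for λ = -1 of length 3:
v_1 = (-4, 2, -1)ᵀ
v_2 = (-3, 1, -1)ᵀ
v_3 = (1, 0, 0)ᵀ

Let N = A − (-1)·I. We want v_3 with N^3 v_3 = 0 but N^2 v_3 ≠ 0; then v_{j-1} := N · v_j for j = 3, …, 2.

Pick v_3 = (1, 0, 0)ᵀ.
Then v_2 = N · v_3 = (-3, 1, -1)ᵀ.
Then v_1 = N · v_2 = (-4, 2, -1)ᵀ.

Sanity check: (A − (-1)·I) v_1 = (0, 0, 0)ᵀ = 0. ✓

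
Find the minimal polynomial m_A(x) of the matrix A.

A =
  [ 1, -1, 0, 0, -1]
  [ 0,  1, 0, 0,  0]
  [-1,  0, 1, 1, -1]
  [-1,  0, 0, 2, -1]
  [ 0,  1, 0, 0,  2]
x^2 - 3*x + 2

The characteristic polynomial is χ_A(x) = (x - 2)^2*(x - 1)^3, so the eigenvalues are known. The minimal polynomial is
  m_A(x) = Π_λ (x − λ)^{k_λ}
where k_λ is the size of the *largest* Jordan block for λ (equivalently, the smallest k with (A − λI)^k v = 0 for every generalised eigenvector v of λ).

  λ = 1: largest Jordan block has size 1, contributing (x − 1)
  λ = 2: largest Jordan block has size 1, contributing (x − 2)

So m_A(x) = (x - 2)*(x - 1) = x^2 - 3*x + 2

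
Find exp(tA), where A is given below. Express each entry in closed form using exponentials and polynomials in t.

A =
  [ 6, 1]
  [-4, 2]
e^{tA} =
  [2*t*exp(4*t) + exp(4*t), t*exp(4*t)]
  [-4*t*exp(4*t), -2*t*exp(4*t) + exp(4*t)]

Strategy: write A = P · J · P⁻¹ where J is a Jordan canonical form, so e^{tA} = P · e^{tJ} · P⁻¹, and e^{tJ} can be computed block-by-block.

A has Jordan form
J =
  [4, 1]
  [0, 4]
(up to reordering of blocks).

Per-block formulas:
  For a 2×2 Jordan block J_2(4): exp(t · J_2(4)) = e^(4t)·(I + t·N), where N is the 2×2 nilpotent shift.

After assembling e^{tJ} and conjugating by P, we get:

e^{tA} =
  [2*t*exp(4*t) + exp(4*t), t*exp(4*t)]
  [-4*t*exp(4*t), -2*t*exp(4*t) + exp(4*t)]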